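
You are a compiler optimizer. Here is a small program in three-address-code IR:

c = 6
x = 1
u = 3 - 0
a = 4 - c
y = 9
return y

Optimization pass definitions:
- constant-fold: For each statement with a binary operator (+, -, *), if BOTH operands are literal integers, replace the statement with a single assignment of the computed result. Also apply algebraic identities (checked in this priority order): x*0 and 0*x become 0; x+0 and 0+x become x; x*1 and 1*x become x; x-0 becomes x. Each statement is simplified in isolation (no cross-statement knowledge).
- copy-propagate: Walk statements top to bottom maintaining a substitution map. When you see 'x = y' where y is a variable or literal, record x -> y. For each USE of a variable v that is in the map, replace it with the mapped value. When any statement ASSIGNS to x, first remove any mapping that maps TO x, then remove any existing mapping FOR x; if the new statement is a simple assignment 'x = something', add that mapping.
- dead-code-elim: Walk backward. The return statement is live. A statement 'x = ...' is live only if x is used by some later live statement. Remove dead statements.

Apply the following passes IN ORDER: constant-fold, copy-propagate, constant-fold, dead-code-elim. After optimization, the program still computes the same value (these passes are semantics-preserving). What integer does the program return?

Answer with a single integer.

Answer: 9

Derivation:
Initial IR:
  c = 6
  x = 1
  u = 3 - 0
  a = 4 - c
  y = 9
  return y
After constant-fold (6 stmts):
  c = 6
  x = 1
  u = 3
  a = 4 - c
  y = 9
  return y
After copy-propagate (6 stmts):
  c = 6
  x = 1
  u = 3
  a = 4 - 6
  y = 9
  return 9
After constant-fold (6 stmts):
  c = 6
  x = 1
  u = 3
  a = -2
  y = 9
  return 9
After dead-code-elim (1 stmts):
  return 9
Evaluate:
  c = 6  =>  c = 6
  x = 1  =>  x = 1
  u = 3 - 0  =>  u = 3
  a = 4 - c  =>  a = -2
  y = 9  =>  y = 9
  return y = 9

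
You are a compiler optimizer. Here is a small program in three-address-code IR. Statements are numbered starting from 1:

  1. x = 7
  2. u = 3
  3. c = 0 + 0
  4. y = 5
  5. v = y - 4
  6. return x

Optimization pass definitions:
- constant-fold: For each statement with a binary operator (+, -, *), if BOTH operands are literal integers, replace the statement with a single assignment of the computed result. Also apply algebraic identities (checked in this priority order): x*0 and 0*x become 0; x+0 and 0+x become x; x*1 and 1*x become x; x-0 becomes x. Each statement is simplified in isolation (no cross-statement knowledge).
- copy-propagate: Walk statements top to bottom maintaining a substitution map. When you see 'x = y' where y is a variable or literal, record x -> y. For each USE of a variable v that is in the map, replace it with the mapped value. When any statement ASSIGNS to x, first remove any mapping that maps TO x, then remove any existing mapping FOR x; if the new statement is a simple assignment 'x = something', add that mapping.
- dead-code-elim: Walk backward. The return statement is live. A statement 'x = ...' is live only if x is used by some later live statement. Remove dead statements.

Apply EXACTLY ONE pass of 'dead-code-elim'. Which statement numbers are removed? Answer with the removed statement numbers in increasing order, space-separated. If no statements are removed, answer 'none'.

Backward liveness scan:
Stmt 1 'x = 7': KEEP (x is live); live-in = []
Stmt 2 'u = 3': DEAD (u not in live set ['x'])
Stmt 3 'c = 0 + 0': DEAD (c not in live set ['x'])
Stmt 4 'y = 5': DEAD (y not in live set ['x'])
Stmt 5 'v = y - 4': DEAD (v not in live set ['x'])
Stmt 6 'return x': KEEP (return); live-in = ['x']
Removed statement numbers: [2, 3, 4, 5]
Surviving IR:
  x = 7
  return x

Answer: 2 3 4 5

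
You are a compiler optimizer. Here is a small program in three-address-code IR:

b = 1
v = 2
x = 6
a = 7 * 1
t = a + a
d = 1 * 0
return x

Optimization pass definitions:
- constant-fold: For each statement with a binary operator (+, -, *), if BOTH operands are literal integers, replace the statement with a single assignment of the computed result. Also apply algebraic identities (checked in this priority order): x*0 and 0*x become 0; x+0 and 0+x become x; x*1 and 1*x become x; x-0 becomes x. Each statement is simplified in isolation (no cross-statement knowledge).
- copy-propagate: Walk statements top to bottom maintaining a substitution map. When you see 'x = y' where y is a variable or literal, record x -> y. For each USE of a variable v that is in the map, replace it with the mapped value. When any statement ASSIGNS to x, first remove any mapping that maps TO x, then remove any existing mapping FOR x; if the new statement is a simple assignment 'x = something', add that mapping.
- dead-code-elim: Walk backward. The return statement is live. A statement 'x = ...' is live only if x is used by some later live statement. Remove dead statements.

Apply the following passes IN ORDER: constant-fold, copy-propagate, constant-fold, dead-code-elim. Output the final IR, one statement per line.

Answer: return 6

Derivation:
Initial IR:
  b = 1
  v = 2
  x = 6
  a = 7 * 1
  t = a + a
  d = 1 * 0
  return x
After constant-fold (7 stmts):
  b = 1
  v = 2
  x = 6
  a = 7
  t = a + a
  d = 0
  return x
After copy-propagate (7 stmts):
  b = 1
  v = 2
  x = 6
  a = 7
  t = 7 + 7
  d = 0
  return 6
After constant-fold (7 stmts):
  b = 1
  v = 2
  x = 6
  a = 7
  t = 14
  d = 0
  return 6
After dead-code-elim (1 stmts):
  return 6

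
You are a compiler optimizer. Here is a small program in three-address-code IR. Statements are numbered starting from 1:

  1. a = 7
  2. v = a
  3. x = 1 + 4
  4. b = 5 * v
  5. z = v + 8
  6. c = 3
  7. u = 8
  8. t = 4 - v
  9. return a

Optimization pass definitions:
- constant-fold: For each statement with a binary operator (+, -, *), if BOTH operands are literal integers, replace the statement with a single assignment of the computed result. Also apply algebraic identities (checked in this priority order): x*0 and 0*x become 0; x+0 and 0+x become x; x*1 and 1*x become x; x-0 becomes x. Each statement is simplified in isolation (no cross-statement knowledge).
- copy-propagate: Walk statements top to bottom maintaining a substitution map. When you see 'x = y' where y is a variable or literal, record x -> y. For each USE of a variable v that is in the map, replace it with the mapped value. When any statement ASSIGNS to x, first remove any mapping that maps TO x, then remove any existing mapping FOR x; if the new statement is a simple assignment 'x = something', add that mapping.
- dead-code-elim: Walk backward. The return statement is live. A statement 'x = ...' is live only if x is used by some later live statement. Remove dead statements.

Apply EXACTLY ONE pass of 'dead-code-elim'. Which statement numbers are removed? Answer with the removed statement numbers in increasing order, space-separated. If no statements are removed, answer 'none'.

Answer: 2 3 4 5 6 7 8

Derivation:
Backward liveness scan:
Stmt 1 'a = 7': KEEP (a is live); live-in = []
Stmt 2 'v = a': DEAD (v not in live set ['a'])
Stmt 3 'x = 1 + 4': DEAD (x not in live set ['a'])
Stmt 4 'b = 5 * v': DEAD (b not in live set ['a'])
Stmt 5 'z = v + 8': DEAD (z not in live set ['a'])
Stmt 6 'c = 3': DEAD (c not in live set ['a'])
Stmt 7 'u = 8': DEAD (u not in live set ['a'])
Stmt 8 't = 4 - v': DEAD (t not in live set ['a'])
Stmt 9 'return a': KEEP (return); live-in = ['a']
Removed statement numbers: [2, 3, 4, 5, 6, 7, 8]
Surviving IR:
  a = 7
  return a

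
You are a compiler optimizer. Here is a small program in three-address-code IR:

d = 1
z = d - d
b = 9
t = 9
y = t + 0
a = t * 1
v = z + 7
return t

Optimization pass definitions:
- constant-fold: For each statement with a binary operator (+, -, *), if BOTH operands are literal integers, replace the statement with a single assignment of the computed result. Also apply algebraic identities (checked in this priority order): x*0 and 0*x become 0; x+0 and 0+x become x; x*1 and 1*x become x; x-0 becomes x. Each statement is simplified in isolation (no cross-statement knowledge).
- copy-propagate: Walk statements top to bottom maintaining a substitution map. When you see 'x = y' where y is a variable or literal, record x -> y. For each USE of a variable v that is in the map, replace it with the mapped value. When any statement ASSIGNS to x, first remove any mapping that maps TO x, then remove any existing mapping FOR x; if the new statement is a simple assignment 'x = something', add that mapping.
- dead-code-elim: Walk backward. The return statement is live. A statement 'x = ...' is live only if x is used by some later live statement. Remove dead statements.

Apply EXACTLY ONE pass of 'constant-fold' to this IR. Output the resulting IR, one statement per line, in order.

Applying constant-fold statement-by-statement:
  [1] d = 1  (unchanged)
  [2] z = d - d  (unchanged)
  [3] b = 9  (unchanged)
  [4] t = 9  (unchanged)
  [5] y = t + 0  -> y = t
  [6] a = t * 1  -> a = t
  [7] v = z + 7  (unchanged)
  [8] return t  (unchanged)
Result (8 stmts):
  d = 1
  z = d - d
  b = 9
  t = 9
  y = t
  a = t
  v = z + 7
  return t

Answer: d = 1
z = d - d
b = 9
t = 9
y = t
a = t
v = z + 7
return t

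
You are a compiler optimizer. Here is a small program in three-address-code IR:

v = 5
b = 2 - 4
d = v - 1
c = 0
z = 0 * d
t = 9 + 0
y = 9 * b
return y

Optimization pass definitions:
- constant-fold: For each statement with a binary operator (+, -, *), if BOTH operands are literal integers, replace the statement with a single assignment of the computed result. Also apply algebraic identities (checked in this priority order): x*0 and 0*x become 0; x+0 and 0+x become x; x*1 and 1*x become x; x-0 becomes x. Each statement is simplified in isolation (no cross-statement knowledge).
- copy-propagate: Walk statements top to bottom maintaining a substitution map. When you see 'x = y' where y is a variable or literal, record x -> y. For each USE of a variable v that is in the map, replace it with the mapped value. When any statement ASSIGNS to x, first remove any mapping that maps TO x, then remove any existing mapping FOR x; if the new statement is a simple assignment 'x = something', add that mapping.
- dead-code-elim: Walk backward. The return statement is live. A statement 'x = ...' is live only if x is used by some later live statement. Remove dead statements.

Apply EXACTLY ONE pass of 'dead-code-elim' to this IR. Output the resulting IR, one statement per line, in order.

Answer: b = 2 - 4
y = 9 * b
return y

Derivation:
Applying dead-code-elim statement-by-statement:
  [8] return y  -> KEEP (return); live=['y']
  [7] y = 9 * b  -> KEEP; live=['b']
  [6] t = 9 + 0  -> DEAD (t not live)
  [5] z = 0 * d  -> DEAD (z not live)
  [4] c = 0  -> DEAD (c not live)
  [3] d = v - 1  -> DEAD (d not live)
  [2] b = 2 - 4  -> KEEP; live=[]
  [1] v = 5  -> DEAD (v not live)
Result (3 stmts):
  b = 2 - 4
  y = 9 * b
  return y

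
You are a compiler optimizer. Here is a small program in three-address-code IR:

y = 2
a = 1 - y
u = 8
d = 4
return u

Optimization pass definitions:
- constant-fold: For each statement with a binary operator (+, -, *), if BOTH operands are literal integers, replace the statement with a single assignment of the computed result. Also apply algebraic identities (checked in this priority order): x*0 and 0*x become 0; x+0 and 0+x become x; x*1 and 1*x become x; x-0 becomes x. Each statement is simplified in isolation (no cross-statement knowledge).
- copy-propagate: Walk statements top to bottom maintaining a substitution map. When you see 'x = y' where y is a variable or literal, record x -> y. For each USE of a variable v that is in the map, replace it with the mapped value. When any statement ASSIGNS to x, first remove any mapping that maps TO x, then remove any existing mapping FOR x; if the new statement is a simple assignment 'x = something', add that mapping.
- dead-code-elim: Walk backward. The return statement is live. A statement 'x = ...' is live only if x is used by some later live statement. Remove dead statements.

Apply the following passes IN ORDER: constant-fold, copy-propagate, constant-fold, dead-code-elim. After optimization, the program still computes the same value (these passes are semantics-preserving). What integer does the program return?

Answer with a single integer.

Answer: 8

Derivation:
Initial IR:
  y = 2
  a = 1 - y
  u = 8
  d = 4
  return u
After constant-fold (5 stmts):
  y = 2
  a = 1 - y
  u = 8
  d = 4
  return u
After copy-propagate (5 stmts):
  y = 2
  a = 1 - 2
  u = 8
  d = 4
  return 8
After constant-fold (5 stmts):
  y = 2
  a = -1
  u = 8
  d = 4
  return 8
After dead-code-elim (1 stmts):
  return 8
Evaluate:
  y = 2  =>  y = 2
  a = 1 - y  =>  a = -1
  u = 8  =>  u = 8
  d = 4  =>  d = 4
  return u = 8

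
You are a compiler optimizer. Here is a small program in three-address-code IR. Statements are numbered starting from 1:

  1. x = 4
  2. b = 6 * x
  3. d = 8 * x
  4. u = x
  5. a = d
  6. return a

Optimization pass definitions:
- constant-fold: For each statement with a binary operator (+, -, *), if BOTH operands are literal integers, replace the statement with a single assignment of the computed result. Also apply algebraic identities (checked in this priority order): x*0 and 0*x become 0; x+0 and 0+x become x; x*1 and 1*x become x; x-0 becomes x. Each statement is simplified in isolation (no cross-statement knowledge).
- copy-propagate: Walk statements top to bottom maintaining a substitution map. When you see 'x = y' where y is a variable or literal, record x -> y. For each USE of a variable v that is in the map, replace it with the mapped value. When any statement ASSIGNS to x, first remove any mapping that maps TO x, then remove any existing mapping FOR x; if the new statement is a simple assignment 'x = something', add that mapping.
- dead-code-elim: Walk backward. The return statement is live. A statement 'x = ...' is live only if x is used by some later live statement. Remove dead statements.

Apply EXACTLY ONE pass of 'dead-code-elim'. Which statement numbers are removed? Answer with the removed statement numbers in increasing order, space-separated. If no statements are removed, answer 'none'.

Answer: 2 4

Derivation:
Backward liveness scan:
Stmt 1 'x = 4': KEEP (x is live); live-in = []
Stmt 2 'b = 6 * x': DEAD (b not in live set ['x'])
Stmt 3 'd = 8 * x': KEEP (d is live); live-in = ['x']
Stmt 4 'u = x': DEAD (u not in live set ['d'])
Stmt 5 'a = d': KEEP (a is live); live-in = ['d']
Stmt 6 'return a': KEEP (return); live-in = ['a']
Removed statement numbers: [2, 4]
Surviving IR:
  x = 4
  d = 8 * x
  a = d
  return a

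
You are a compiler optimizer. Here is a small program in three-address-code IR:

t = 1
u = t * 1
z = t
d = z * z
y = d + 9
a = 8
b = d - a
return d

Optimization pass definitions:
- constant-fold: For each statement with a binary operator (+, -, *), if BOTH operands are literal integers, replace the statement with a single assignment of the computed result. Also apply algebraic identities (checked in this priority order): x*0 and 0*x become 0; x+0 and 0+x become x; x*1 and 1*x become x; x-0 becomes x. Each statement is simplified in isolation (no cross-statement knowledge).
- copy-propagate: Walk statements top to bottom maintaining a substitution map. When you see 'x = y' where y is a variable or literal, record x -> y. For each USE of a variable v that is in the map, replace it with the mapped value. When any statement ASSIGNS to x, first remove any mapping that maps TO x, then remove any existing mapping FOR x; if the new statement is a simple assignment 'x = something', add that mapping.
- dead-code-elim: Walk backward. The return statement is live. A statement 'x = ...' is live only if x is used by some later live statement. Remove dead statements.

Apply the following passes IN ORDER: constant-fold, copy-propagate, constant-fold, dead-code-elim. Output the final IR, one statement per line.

Initial IR:
  t = 1
  u = t * 1
  z = t
  d = z * z
  y = d + 9
  a = 8
  b = d - a
  return d
After constant-fold (8 stmts):
  t = 1
  u = t
  z = t
  d = z * z
  y = d + 9
  a = 8
  b = d - a
  return d
After copy-propagate (8 stmts):
  t = 1
  u = 1
  z = 1
  d = 1 * 1
  y = d + 9
  a = 8
  b = d - 8
  return d
After constant-fold (8 stmts):
  t = 1
  u = 1
  z = 1
  d = 1
  y = d + 9
  a = 8
  b = d - 8
  return d
After dead-code-elim (2 stmts):
  d = 1
  return d

Answer: d = 1
return d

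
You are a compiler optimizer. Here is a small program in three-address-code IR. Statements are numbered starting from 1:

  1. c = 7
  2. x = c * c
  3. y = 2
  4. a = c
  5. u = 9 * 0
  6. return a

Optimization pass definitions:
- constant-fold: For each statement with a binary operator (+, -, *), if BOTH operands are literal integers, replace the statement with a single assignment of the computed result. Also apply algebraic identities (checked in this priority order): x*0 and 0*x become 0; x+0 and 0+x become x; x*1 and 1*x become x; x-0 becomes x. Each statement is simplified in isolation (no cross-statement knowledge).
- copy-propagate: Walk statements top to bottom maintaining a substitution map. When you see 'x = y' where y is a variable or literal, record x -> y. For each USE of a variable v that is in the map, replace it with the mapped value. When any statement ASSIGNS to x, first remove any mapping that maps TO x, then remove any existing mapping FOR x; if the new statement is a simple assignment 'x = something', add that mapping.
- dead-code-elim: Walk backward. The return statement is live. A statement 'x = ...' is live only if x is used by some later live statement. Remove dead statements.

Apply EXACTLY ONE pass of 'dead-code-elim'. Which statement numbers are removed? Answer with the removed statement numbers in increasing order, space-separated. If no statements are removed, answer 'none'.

Answer: 2 3 5

Derivation:
Backward liveness scan:
Stmt 1 'c = 7': KEEP (c is live); live-in = []
Stmt 2 'x = c * c': DEAD (x not in live set ['c'])
Stmt 3 'y = 2': DEAD (y not in live set ['c'])
Stmt 4 'a = c': KEEP (a is live); live-in = ['c']
Stmt 5 'u = 9 * 0': DEAD (u not in live set ['a'])
Stmt 6 'return a': KEEP (return); live-in = ['a']
Removed statement numbers: [2, 3, 5]
Surviving IR:
  c = 7
  a = c
  return a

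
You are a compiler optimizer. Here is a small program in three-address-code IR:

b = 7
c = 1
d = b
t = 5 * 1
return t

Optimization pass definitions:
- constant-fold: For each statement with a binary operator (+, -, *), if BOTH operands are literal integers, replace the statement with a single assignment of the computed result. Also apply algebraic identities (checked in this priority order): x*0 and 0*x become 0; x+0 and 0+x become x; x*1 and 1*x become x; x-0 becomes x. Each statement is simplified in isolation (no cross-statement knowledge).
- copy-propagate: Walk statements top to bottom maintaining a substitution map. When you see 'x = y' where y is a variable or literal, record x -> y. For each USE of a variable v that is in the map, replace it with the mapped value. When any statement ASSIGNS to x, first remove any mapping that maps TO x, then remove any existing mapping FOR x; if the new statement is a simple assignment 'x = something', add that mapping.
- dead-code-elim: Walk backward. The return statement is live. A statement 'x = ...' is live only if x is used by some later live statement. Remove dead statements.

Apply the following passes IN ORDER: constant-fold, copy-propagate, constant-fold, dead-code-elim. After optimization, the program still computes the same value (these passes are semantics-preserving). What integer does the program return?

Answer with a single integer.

Initial IR:
  b = 7
  c = 1
  d = b
  t = 5 * 1
  return t
After constant-fold (5 stmts):
  b = 7
  c = 1
  d = b
  t = 5
  return t
After copy-propagate (5 stmts):
  b = 7
  c = 1
  d = 7
  t = 5
  return 5
After constant-fold (5 stmts):
  b = 7
  c = 1
  d = 7
  t = 5
  return 5
After dead-code-elim (1 stmts):
  return 5
Evaluate:
  b = 7  =>  b = 7
  c = 1  =>  c = 1
  d = b  =>  d = 7
  t = 5 * 1  =>  t = 5
  return t = 5

Answer: 5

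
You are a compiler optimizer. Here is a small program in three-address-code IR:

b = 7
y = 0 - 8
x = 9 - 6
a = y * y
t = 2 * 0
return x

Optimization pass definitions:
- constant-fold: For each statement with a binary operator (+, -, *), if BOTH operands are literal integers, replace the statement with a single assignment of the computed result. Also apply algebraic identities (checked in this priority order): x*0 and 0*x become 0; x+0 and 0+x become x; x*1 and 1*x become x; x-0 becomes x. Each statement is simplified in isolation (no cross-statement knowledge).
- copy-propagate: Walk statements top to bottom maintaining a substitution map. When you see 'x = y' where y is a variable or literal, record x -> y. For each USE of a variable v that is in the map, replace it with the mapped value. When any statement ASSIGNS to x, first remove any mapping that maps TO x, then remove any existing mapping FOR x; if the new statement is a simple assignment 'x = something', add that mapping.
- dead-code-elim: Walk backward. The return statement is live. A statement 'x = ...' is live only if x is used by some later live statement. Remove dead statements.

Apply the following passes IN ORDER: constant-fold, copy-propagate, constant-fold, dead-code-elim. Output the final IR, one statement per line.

Answer: return 3

Derivation:
Initial IR:
  b = 7
  y = 0 - 8
  x = 9 - 6
  a = y * y
  t = 2 * 0
  return x
After constant-fold (6 stmts):
  b = 7
  y = -8
  x = 3
  a = y * y
  t = 0
  return x
After copy-propagate (6 stmts):
  b = 7
  y = -8
  x = 3
  a = -8 * -8
  t = 0
  return 3
After constant-fold (6 stmts):
  b = 7
  y = -8
  x = 3
  a = 64
  t = 0
  return 3
After dead-code-elim (1 stmts):
  return 3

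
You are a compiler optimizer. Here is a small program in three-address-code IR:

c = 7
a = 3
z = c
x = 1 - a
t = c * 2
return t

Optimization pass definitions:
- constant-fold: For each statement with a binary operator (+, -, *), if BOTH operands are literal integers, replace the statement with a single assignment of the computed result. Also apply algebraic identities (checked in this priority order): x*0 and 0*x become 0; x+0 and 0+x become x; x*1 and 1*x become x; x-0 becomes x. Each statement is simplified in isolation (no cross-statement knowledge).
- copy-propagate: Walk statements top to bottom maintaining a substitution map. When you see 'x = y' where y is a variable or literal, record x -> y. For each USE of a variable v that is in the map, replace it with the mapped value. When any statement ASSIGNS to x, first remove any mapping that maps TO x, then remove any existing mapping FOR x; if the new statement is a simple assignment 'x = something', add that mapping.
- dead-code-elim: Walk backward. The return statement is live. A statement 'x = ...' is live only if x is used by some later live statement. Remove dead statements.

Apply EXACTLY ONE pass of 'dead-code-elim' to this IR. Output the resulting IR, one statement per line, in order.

Answer: c = 7
t = c * 2
return t

Derivation:
Applying dead-code-elim statement-by-statement:
  [6] return t  -> KEEP (return); live=['t']
  [5] t = c * 2  -> KEEP; live=['c']
  [4] x = 1 - a  -> DEAD (x not live)
  [3] z = c  -> DEAD (z not live)
  [2] a = 3  -> DEAD (a not live)
  [1] c = 7  -> KEEP; live=[]
Result (3 stmts):
  c = 7
  t = c * 2
  return t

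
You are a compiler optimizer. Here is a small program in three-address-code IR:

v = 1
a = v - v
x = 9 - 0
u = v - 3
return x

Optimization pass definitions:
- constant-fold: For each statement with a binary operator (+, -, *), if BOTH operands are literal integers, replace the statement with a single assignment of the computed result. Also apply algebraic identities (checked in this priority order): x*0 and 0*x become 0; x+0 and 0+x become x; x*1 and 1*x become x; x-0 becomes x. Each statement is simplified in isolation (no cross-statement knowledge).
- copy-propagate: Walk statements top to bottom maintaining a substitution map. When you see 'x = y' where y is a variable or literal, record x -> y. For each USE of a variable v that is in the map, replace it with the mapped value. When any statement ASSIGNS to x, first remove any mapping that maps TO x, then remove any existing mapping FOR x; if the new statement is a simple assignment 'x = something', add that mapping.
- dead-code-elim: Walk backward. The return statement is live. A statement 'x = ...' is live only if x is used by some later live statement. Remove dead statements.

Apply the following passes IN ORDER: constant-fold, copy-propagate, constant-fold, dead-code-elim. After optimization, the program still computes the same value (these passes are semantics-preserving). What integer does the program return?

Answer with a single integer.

Initial IR:
  v = 1
  a = v - v
  x = 9 - 0
  u = v - 3
  return x
After constant-fold (5 stmts):
  v = 1
  a = v - v
  x = 9
  u = v - 3
  return x
After copy-propagate (5 stmts):
  v = 1
  a = 1 - 1
  x = 9
  u = 1 - 3
  return 9
After constant-fold (5 stmts):
  v = 1
  a = 0
  x = 9
  u = -2
  return 9
After dead-code-elim (1 stmts):
  return 9
Evaluate:
  v = 1  =>  v = 1
  a = v - v  =>  a = 0
  x = 9 - 0  =>  x = 9
  u = v - 3  =>  u = -2
  return x = 9

Answer: 9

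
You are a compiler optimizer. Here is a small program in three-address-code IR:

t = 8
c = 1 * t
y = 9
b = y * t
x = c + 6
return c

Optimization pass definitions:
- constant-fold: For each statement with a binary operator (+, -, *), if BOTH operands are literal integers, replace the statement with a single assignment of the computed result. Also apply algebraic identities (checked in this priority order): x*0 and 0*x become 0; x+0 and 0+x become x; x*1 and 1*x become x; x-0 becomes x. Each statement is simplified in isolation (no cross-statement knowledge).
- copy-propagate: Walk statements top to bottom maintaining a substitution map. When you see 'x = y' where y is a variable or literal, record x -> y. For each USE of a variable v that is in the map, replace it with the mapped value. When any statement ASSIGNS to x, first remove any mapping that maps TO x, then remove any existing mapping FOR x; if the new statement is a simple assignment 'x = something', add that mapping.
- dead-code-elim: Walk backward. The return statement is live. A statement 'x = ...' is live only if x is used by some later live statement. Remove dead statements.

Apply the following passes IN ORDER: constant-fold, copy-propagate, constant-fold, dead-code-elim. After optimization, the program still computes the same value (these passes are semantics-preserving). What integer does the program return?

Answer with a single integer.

Answer: 8

Derivation:
Initial IR:
  t = 8
  c = 1 * t
  y = 9
  b = y * t
  x = c + 6
  return c
After constant-fold (6 stmts):
  t = 8
  c = t
  y = 9
  b = y * t
  x = c + 6
  return c
After copy-propagate (6 stmts):
  t = 8
  c = 8
  y = 9
  b = 9 * 8
  x = 8 + 6
  return 8
After constant-fold (6 stmts):
  t = 8
  c = 8
  y = 9
  b = 72
  x = 14
  return 8
After dead-code-elim (1 stmts):
  return 8
Evaluate:
  t = 8  =>  t = 8
  c = 1 * t  =>  c = 8
  y = 9  =>  y = 9
  b = y * t  =>  b = 72
  x = c + 6  =>  x = 14
  return c = 8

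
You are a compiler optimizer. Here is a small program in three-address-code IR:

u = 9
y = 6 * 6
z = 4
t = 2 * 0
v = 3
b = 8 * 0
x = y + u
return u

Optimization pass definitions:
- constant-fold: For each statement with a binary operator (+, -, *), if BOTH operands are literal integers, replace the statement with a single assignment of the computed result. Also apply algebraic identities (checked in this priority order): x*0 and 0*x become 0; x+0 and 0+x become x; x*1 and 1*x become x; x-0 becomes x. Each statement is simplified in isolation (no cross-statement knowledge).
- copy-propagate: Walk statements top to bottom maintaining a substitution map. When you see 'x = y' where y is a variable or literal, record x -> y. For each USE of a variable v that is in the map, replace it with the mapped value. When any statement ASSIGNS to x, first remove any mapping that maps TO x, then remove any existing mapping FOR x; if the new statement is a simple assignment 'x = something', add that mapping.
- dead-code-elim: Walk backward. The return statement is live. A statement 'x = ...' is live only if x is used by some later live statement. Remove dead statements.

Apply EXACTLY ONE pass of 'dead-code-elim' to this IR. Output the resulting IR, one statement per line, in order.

Answer: u = 9
return u

Derivation:
Applying dead-code-elim statement-by-statement:
  [8] return u  -> KEEP (return); live=['u']
  [7] x = y + u  -> DEAD (x not live)
  [6] b = 8 * 0  -> DEAD (b not live)
  [5] v = 3  -> DEAD (v not live)
  [4] t = 2 * 0  -> DEAD (t not live)
  [3] z = 4  -> DEAD (z not live)
  [2] y = 6 * 6  -> DEAD (y not live)
  [1] u = 9  -> KEEP; live=[]
Result (2 stmts):
  u = 9
  return u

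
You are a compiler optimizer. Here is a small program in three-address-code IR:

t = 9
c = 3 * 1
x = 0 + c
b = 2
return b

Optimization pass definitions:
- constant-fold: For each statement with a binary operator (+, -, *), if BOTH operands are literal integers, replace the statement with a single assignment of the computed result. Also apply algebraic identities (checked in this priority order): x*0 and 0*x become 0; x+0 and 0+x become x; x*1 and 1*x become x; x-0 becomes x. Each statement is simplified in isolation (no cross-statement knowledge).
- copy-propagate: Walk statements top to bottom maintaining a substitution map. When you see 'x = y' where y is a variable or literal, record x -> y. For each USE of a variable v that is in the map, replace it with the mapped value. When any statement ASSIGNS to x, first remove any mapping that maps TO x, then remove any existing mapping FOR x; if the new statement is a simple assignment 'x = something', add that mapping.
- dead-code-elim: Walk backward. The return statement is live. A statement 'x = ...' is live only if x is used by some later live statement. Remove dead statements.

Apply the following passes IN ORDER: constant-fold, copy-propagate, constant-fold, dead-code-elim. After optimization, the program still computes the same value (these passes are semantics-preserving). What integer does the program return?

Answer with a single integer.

Answer: 2

Derivation:
Initial IR:
  t = 9
  c = 3 * 1
  x = 0 + c
  b = 2
  return b
After constant-fold (5 stmts):
  t = 9
  c = 3
  x = c
  b = 2
  return b
After copy-propagate (5 stmts):
  t = 9
  c = 3
  x = 3
  b = 2
  return 2
After constant-fold (5 stmts):
  t = 9
  c = 3
  x = 3
  b = 2
  return 2
After dead-code-elim (1 stmts):
  return 2
Evaluate:
  t = 9  =>  t = 9
  c = 3 * 1  =>  c = 3
  x = 0 + c  =>  x = 3
  b = 2  =>  b = 2
  return b = 2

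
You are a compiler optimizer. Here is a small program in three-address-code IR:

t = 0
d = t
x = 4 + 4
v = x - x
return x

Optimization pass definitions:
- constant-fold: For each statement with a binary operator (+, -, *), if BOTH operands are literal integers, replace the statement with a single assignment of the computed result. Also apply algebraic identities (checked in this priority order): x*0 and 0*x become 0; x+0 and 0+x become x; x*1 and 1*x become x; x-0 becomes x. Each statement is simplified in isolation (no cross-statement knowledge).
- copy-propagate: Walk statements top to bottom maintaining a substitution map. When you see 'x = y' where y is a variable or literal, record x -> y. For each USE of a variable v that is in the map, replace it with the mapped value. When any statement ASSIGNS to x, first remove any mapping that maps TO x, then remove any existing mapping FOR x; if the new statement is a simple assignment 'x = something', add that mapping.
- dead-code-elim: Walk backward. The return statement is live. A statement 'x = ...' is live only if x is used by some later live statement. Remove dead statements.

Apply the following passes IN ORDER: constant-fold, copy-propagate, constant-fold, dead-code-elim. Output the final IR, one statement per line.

Answer: return 8

Derivation:
Initial IR:
  t = 0
  d = t
  x = 4 + 4
  v = x - x
  return x
After constant-fold (5 stmts):
  t = 0
  d = t
  x = 8
  v = x - x
  return x
After copy-propagate (5 stmts):
  t = 0
  d = 0
  x = 8
  v = 8 - 8
  return 8
After constant-fold (5 stmts):
  t = 0
  d = 0
  x = 8
  v = 0
  return 8
After dead-code-elim (1 stmts):
  return 8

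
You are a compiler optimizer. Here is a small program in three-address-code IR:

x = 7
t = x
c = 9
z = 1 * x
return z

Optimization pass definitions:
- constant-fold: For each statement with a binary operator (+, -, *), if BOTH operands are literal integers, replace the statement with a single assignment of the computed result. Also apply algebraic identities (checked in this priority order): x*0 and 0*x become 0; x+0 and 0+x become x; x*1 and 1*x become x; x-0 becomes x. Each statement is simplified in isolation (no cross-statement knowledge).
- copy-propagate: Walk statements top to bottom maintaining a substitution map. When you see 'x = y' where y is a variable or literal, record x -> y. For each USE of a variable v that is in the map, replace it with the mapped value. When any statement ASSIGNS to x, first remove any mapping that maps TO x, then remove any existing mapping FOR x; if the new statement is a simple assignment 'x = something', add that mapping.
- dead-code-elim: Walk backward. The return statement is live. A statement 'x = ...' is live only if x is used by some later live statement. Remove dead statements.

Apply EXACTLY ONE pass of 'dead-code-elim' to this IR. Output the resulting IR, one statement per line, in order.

Applying dead-code-elim statement-by-statement:
  [5] return z  -> KEEP (return); live=['z']
  [4] z = 1 * x  -> KEEP; live=['x']
  [3] c = 9  -> DEAD (c not live)
  [2] t = x  -> DEAD (t not live)
  [1] x = 7  -> KEEP; live=[]
Result (3 stmts):
  x = 7
  z = 1 * x
  return z

Answer: x = 7
z = 1 * x
return z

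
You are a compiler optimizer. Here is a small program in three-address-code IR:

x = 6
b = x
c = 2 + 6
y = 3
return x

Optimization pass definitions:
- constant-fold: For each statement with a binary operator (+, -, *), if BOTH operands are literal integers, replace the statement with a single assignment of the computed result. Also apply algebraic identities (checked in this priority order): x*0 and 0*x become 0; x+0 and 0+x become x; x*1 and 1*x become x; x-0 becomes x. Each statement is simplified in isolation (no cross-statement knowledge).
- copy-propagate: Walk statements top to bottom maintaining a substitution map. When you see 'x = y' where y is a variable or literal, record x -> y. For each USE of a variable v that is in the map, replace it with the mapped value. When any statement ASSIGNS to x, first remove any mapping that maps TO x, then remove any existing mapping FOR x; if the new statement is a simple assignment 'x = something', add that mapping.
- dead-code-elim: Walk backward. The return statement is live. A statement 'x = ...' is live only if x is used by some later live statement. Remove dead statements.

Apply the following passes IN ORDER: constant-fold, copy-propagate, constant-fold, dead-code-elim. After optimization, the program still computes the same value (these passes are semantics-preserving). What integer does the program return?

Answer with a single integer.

Answer: 6

Derivation:
Initial IR:
  x = 6
  b = x
  c = 2 + 6
  y = 3
  return x
After constant-fold (5 stmts):
  x = 6
  b = x
  c = 8
  y = 3
  return x
After copy-propagate (5 stmts):
  x = 6
  b = 6
  c = 8
  y = 3
  return 6
After constant-fold (5 stmts):
  x = 6
  b = 6
  c = 8
  y = 3
  return 6
After dead-code-elim (1 stmts):
  return 6
Evaluate:
  x = 6  =>  x = 6
  b = x  =>  b = 6
  c = 2 + 6  =>  c = 8
  y = 3  =>  y = 3
  return x = 6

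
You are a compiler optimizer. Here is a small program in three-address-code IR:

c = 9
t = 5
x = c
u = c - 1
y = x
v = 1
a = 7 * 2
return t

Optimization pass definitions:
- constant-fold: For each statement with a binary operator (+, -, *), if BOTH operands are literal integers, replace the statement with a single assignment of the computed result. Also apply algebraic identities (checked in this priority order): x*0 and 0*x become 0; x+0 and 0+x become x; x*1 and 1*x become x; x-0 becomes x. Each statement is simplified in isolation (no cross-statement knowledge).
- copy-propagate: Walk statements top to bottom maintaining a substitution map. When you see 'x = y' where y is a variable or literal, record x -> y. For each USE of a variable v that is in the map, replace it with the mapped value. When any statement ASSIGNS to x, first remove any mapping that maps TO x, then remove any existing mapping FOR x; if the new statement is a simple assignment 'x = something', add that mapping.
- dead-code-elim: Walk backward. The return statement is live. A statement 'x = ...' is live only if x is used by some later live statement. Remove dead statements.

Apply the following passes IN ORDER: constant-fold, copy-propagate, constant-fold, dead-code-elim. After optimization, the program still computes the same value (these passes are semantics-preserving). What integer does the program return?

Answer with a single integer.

Initial IR:
  c = 9
  t = 5
  x = c
  u = c - 1
  y = x
  v = 1
  a = 7 * 2
  return t
After constant-fold (8 stmts):
  c = 9
  t = 5
  x = c
  u = c - 1
  y = x
  v = 1
  a = 14
  return t
After copy-propagate (8 stmts):
  c = 9
  t = 5
  x = 9
  u = 9 - 1
  y = 9
  v = 1
  a = 14
  return 5
After constant-fold (8 stmts):
  c = 9
  t = 5
  x = 9
  u = 8
  y = 9
  v = 1
  a = 14
  return 5
After dead-code-elim (1 stmts):
  return 5
Evaluate:
  c = 9  =>  c = 9
  t = 5  =>  t = 5
  x = c  =>  x = 9
  u = c - 1  =>  u = 8
  y = x  =>  y = 9
  v = 1  =>  v = 1
  a = 7 * 2  =>  a = 14
  return t = 5

Answer: 5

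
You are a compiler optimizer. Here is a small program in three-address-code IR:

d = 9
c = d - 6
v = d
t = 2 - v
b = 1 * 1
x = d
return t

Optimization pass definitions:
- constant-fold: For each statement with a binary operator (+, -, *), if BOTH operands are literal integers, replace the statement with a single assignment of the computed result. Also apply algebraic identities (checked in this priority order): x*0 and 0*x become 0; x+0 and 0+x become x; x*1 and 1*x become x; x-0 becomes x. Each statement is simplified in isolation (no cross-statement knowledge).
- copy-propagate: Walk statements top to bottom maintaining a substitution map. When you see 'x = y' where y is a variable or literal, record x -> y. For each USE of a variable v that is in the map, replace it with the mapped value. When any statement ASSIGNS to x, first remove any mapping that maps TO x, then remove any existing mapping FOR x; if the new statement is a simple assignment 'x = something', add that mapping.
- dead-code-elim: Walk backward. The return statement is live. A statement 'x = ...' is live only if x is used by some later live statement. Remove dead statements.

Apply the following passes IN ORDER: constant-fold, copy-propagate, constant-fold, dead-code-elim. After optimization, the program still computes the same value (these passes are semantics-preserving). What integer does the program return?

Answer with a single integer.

Initial IR:
  d = 9
  c = d - 6
  v = d
  t = 2 - v
  b = 1 * 1
  x = d
  return t
After constant-fold (7 stmts):
  d = 9
  c = d - 6
  v = d
  t = 2 - v
  b = 1
  x = d
  return t
After copy-propagate (7 stmts):
  d = 9
  c = 9 - 6
  v = 9
  t = 2 - 9
  b = 1
  x = 9
  return t
After constant-fold (7 stmts):
  d = 9
  c = 3
  v = 9
  t = -7
  b = 1
  x = 9
  return t
After dead-code-elim (2 stmts):
  t = -7
  return t
Evaluate:
  d = 9  =>  d = 9
  c = d - 6  =>  c = 3
  v = d  =>  v = 9
  t = 2 - v  =>  t = -7
  b = 1 * 1  =>  b = 1
  x = d  =>  x = 9
  return t = -7

Answer: -7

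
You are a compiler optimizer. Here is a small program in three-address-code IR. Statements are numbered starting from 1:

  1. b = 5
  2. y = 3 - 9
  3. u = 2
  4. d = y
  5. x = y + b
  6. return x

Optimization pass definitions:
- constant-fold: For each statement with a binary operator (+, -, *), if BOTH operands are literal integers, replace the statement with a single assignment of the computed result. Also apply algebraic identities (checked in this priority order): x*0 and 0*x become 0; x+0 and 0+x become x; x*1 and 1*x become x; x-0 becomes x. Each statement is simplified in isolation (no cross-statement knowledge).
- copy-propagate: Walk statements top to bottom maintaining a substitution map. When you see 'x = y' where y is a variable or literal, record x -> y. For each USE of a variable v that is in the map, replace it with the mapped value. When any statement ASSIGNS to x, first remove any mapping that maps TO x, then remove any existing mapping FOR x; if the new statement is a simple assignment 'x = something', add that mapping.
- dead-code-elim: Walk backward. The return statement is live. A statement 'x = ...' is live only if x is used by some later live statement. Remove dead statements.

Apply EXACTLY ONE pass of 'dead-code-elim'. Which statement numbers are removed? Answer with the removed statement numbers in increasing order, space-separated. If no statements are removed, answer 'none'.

Answer: 3 4

Derivation:
Backward liveness scan:
Stmt 1 'b = 5': KEEP (b is live); live-in = []
Stmt 2 'y = 3 - 9': KEEP (y is live); live-in = ['b']
Stmt 3 'u = 2': DEAD (u not in live set ['b', 'y'])
Stmt 4 'd = y': DEAD (d not in live set ['b', 'y'])
Stmt 5 'x = y + b': KEEP (x is live); live-in = ['b', 'y']
Stmt 6 'return x': KEEP (return); live-in = ['x']
Removed statement numbers: [3, 4]
Surviving IR:
  b = 5
  y = 3 - 9
  x = y + b
  return x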